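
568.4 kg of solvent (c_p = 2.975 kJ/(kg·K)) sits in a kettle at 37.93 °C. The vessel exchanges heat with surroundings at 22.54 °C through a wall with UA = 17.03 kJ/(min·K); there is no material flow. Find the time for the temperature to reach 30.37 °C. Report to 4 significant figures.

Heat balance on the well-mixed liquid: M c_p dT/dt = −UA(T − T_amb).
τ = M c_p/UA = 99.2948 min; T_ss = T_amb = 22.5400 °C.
T(t) = T_ss + (T₀ − T_ss)e^(−t/τ); set T = 30.37:
t = −τ ln[(T − T_ss)/(T₀ − T_ss)] = −99.2948 · ln(0.508772) = 67.0990 min.

67.10 min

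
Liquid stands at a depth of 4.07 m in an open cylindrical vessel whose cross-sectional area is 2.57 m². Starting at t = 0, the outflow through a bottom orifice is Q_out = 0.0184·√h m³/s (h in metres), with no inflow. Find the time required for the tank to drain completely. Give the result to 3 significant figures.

Accumulation of liquid (constant cross-section A): A dh/dt = −0.0184 √h.
This is separable: 2 d(√h)/dt = −0.0184/A, so √h = √h₀ − (0.0184/(2A)) t.
Tank is empty when √h = 0: t_empty = 2A√h₀/0.0184.
t_empty = 2·2.57·√4.07/0.0184 = 5.1400·2.0174/0.0184 = 563.56 s.

564 s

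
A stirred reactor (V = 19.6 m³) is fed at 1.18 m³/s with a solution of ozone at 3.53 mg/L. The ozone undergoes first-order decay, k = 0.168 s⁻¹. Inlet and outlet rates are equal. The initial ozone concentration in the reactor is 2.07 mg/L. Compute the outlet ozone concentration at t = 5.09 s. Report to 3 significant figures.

1.29 mg/L

Species balance: V dC/dt = Q C_in − Q C − k V C.
This is linear with rate a = Q/V + k = 0.22820 s⁻¹.
C_ss = Q C_in/(Q + kV) = 0.93127 mg/L; C(t) = C_ss + (C₀ − C_ss) e^(−a t).
C(5.09) = 0.93127 + (1.1387)·e^(−0.22820·5.09) = 0.93127 + (1.1387)·0.31300 = 1.2877 mg/L.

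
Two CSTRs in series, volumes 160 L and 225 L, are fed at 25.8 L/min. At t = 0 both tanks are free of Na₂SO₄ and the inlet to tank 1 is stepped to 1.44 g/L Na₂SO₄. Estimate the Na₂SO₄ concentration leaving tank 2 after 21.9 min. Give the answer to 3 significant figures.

1.14 g/L

Each tank obeys Vᵢ dCᵢ/dt = Q(Cᵢ₋₁ − Cᵢ), so τᵢ = Vᵢ/Q.
τ₁ = 160/25.8 = 6.2016 min; τ₂ = 225/25.8 = 8.7209 min.
Solving the cascade with C₁(0)=C₂(0)=0 gives C₂(t) = C_in[1 − (τ₁ e^(−t/τ₁) − τ₂ e^(−t/τ₂))/(τ₁ − τ₂)].
At t = 21.9: e^(−t/τ₁) = 0.029265, e^(−t/τ₂) = 0.081171.
C₂ = 1.44·[1 − (6.2016·0.029265 − 8.7209·0.081171)/(-2.5194)] = 1.44·0.79106 = 1.1391 g/L.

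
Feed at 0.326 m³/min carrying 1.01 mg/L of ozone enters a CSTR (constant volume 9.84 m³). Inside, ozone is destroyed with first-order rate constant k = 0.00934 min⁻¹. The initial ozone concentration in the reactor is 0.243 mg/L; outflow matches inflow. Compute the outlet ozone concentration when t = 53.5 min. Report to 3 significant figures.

0.732 mg/L

Accumulation = in − out − consumed: V dC/dt = Q C_in − Q C − k V C.
dC/dt = (Q/V) C_in − (Q/V + k) C; effective rate a = Q/V + k = 0.033130 + 0.00934 = 0.042470 min⁻¹.
C_ss = Q C_in/(Q + kV) = 0.78788 mg/L; C(t) = C_ss + (C₀ − C_ss) e^(−a t).
C(53.5) = 0.78788 + (-0.54488)·e^(−0.042470·53.5) = 0.78788 + (-0.54488)·0.10309 = 0.73171 mg/L.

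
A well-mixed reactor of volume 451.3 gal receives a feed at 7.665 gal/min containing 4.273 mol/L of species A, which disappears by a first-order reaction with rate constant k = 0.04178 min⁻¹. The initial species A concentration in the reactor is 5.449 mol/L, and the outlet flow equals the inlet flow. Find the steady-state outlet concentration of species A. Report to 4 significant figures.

Accumulation = in − out − consumed: V dC/dt = Q C_in − Q C − k V C.
Steady state (dC/dt = 0): C_ss = Q C_in/(Q + kV) = C_in/(1 + kV/Q).
C_ss = 7.665·4.273/(7.665 + 0.04178·451.3) = 32.7525/26.5203 = 1.23500 mol/L.

1.235 mol/L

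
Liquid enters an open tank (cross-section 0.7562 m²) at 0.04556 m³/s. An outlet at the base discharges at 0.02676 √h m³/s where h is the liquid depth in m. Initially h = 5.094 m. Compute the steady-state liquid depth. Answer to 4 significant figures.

2.899 m

Level balance: A dh/dt = 0.04556 − 0.02676 √h. Setting dh/dt = 0:
Q_in = 0.02676 √h_ss ⇒ √h_ss = 0.04556/0.02676 = 1.70254.
h_ss = 1.70254² = 2.89865 m. (Since h₀ = 5.094 m > h_ss, the level will fall toward this value.)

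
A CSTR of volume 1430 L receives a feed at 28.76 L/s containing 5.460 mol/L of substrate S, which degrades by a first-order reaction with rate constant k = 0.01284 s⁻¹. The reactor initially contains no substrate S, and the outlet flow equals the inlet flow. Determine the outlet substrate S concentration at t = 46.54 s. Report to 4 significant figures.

V dC/dt = Q(C_in − C) − k V C.
This is linear with rate a = Q/V + k = 0.0329519 s⁻¹.
C_ss = Q C_in/(Q + kV) = 3.33246 mol/L; C(t) = C_ss + (C₀ − C_ss) e^(−a t).
C(46.54) = 3.33246 + (-3.33246)·e^(−0.0329519·46.54) = 3.33246 + (-3.33246)·0.215762 = 2.61344 mol/L.

2.613 mol/L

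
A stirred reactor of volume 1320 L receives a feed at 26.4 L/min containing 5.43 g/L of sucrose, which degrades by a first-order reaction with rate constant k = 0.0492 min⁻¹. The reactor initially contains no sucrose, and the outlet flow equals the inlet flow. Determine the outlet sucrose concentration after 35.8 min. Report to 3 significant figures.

1.44 g/L

Accumulation = in − out − consumed: V dC/dt = Q C_in − Q C − k V C.
dC/dt = (Q/V) C_in − (Q/V + k) C; effective rate a = Q/V + k = 0.020000 + 0.0492 = 0.069200 min⁻¹.
C_ss = Q C_in/(Q + kV) = 1.5694 g/L; C(t) = C_ss + (C₀ − C_ss) e^(−a t).
C(35.8) = 1.5694 + (-1.5694)·e^(−0.069200·35.8) = 1.5694 + (-1.5694)·0.083965 = 1.4376 g/L.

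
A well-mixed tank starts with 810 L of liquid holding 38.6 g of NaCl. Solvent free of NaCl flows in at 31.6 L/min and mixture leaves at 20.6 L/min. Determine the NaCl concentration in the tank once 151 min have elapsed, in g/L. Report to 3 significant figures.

0.00193 g/L

Let m(t) be the amount of NaCl. Volume: V(t) = V₀ + (Q_in − Q_out) t = 810 + 11.000 t; V(151) = 2471.0 L.
No NaCl enters, so dm/dt = −Q_out · (m/V).
Separate: dm/m = −Q_out dt/V(t) ⇒ ln(m/m₀) = −(Q_out/(Q_in−Q_out)) ln(V/V₀).
m = m₀ (V₀/V)^(Q_out/(Q_in−Q_out)) = 38.6 × (810/2471.0)^(1.8727) = 4.7804 g.
C = m/V = 4.7804/2471.0 = 0.0019346 g/L.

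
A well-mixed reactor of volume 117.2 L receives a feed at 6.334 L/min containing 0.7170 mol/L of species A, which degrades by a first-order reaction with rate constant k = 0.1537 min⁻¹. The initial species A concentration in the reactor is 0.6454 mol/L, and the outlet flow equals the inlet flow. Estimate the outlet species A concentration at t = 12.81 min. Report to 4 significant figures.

0.2186 mol/L

V dC/dt = Q(C_in − C) − k V C.
dC/dt = (Q/V) C_in − (Q/V + k) C; effective rate a = Q/V + k = 0.0540444 + 0.1537 = 0.207744 min⁻¹.
C_ss = Q C_in/(Q + kV) = 0.186526 mol/L; C(t) = C_ss + (C₀ − C_ss) e^(−a t).
C(12.81) = 0.186526 + (0.458874)·e^(−0.207744·12.81) = 0.186526 + (0.458874)·0.0698640 = 0.218585 mol/L.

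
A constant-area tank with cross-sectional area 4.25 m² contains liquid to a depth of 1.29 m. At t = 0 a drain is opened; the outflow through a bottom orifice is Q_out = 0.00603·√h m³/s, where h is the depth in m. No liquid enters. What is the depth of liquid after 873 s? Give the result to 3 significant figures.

With no inflow, A dh/dt = −0.00603 √h.
∫ h^(−1/2) dh = −(0.00603/A) ∫ dt, giving 2√h = 2√h₀ − (0.00603/A) t.
√h = √1.29 − 0.00603·873/(2·4.25) = 1.1358 − 0.61932 = 0.51647.
h = 0.51647² = 0.26674 m.

0.267 m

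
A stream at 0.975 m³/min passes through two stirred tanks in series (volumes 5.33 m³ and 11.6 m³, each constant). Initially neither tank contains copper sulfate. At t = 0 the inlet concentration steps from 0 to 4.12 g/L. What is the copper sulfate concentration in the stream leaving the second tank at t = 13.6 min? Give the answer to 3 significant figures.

1.98 g/L

Each tank obeys Vᵢ dCᵢ/dt = Q(Cᵢ₋₁ − Cᵢ), so τᵢ = Vᵢ/Q.
τ₁ = 5.33/0.975 = 5.4667 min; τ₂ = 11.6/0.975 = 11.897 min.
Tank 1: C₁ = C_in(1 − e^(−t/τ₁)). Tank 2 (τ₁ ≠ τ₂): C₂ = C_in[1 − (τ₁ e^(−t/τ₁) − τ₂ e^(−t/τ₂))/(τ₁ − τ₂)].
At t = 13.6: e^(−t/τ₁) = 0.083092, e^(−t/τ₂) = 0.31883.
C₂ = 4.12·[1 − (5.4667·0.083092 − 11.897·0.31883)/(-6.4308)] = 4.12·0.48078 = 1.9808 g/L.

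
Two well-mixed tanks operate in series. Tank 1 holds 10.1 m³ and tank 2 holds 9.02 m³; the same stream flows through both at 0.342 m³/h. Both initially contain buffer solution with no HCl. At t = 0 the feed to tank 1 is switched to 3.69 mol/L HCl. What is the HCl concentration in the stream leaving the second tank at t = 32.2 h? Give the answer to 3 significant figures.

1.18 mol/L

Time constants: τᵢ = Vᵢ/Q for each well-mixed tank.
τ₁ = 10.1/0.342 = 29.532 h; τ₂ = 9.02/0.342 = 26.374 h.
Solving the cascade with C₁(0)=C₂(0)=0 gives C₂(t) = C_in[1 − (τ₁ e^(−t/τ₁) − τ₂ e^(−t/τ₂))/(τ₁ − τ₂)].
At t = 32.2: e^(−t/τ₁) = 0.33610, e^(−t/τ₂) = 0.29497.
C₂ = 3.69·[1 − (29.532·0.33610 − 26.374·0.29497)/(3.1579)] = 3.69·0.32034 = 1.1821 mol/L.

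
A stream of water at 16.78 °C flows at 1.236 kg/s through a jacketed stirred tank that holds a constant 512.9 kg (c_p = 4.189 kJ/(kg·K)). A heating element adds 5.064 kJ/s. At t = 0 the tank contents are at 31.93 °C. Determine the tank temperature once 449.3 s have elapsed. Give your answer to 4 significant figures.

Heat balance on the well-mixed liquid: M c_p dT/dt = ṁ c_p (T_in − T) + 5.064.
τ = M/ṁ = 414.968 s; T_ss = T_in + Q̇/(ṁ c_p) = 16.78 + 5.064/(1.236·4.189) = 17.7581 °C.
This is linear first-order; T(t) = T_ss + (T₀ − T_ss) e^(−t/τ).
T(449.3) = 17.7581 + (14.1719)·e^(−449.3/414.968) = 17.7581 + (14.1719)·0.338668 = 22.5576 °C.

22.56 °C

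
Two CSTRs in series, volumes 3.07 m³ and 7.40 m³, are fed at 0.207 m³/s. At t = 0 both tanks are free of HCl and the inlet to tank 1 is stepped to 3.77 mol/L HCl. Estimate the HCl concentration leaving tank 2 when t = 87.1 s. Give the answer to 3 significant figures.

Each tank obeys Vᵢ dCᵢ/dt = Q(Cᵢ₋₁ − Cᵢ), so τᵢ = Vᵢ/Q.
τ₁ = 3.07/0.207 = 14.831 s; τ₂ = 7.40/0.207 = 35.749 s.
Tank 1: C₁ = C_in(1 − e^(−t/τ₁)). Tank 2 (τ₁ ≠ τ₂): C₂ = C_in[1 − (τ₁ e^(−t/τ₁) − τ₂ e^(−t/τ₂))/(τ₁ − τ₂)].
At t = 87.1: e^(−t/τ₁) = 0.0028148, e^(−t/τ₂) = 0.087471.
C₂ = 3.77·[1 − (14.831·0.0028148 − 35.749·0.087471)/(-20.918)] = 3.77·0.85251 = 3.2140 mol/L.

3.21 mol/L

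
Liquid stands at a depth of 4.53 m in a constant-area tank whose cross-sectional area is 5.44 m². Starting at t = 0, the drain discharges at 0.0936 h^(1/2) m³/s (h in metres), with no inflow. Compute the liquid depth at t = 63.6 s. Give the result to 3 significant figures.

With no inflow, A dh/dt = −0.0936 √h.
This is separable: 2 d(√h)/dt = −0.0936/A, so √h = √h₀ − (0.0936/(2A)) t.
√h = √4.53 − 0.0936·63.6/(2·5.44) = 2.1284 − 0.54715 = 1.5812.
h = 1.5812² = 2.5003 m.

2.50 m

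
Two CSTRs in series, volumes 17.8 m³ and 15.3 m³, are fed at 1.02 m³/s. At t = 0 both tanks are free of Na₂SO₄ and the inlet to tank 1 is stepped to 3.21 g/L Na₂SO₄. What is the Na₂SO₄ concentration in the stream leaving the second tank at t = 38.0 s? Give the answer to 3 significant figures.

Time constants: τᵢ = Vᵢ/Q for each well-mixed tank.
τ₁ = 17.8/1.02 = 17.451 s; τ₂ = 15.3/1.02 = 15.000 s.
Solving the cascade with C₁(0)=C₂(0)=0 gives C₂(t) = C_in[1 − (τ₁ e^(−t/τ₁) − τ₂ e^(−t/τ₂))/(τ₁ − τ₂)].
At t = 38.0: e^(−t/τ₁) = 0.11332, e^(−t/τ₂) = 0.079394.
C₂ = 3.21·[1 − (17.451·0.11332 − 15.000·0.079394)/(2.4510)] = 3.21·0.67904 = 2.1797 g/L.

2.18 g/L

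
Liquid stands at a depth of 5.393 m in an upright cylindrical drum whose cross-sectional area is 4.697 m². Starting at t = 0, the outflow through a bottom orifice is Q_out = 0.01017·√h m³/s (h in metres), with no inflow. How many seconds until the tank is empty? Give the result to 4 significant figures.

2145 s

With no inflow, A dh/dt = −0.01017 √h.
Separate and integrate: 2(√h − √h₀) = −(0.01017/A) t.
Set h = 0: 2√h₀ = (0.01017/A) t_empty ⇒ t_empty = 2A√h₀/0.01017.
t_empty = 2·4.697·√5.393/0.01017 = 9.39400·2.32228/0.01017 = 2145.09 s.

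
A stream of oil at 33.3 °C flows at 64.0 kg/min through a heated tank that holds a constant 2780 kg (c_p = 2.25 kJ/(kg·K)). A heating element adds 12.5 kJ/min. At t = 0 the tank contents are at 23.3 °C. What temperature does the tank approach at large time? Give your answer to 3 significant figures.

33.4 °C

M c_p dT/dt = ṁ c_p (T_in − T) + Q̇.
At steady state dT/dt = 0 ⇒ T_ss = T_in + Q̇/(ṁ c_p) = 33.3 + 12.5/(64.0·2.25) = 33.387 °C.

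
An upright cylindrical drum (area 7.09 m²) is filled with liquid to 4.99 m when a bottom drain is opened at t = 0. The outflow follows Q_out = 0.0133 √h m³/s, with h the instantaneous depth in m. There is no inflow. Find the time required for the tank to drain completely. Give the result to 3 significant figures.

2380 s

A dh/dt = −Q_out = −0.0133 √h.
This is separable: 2 d(√h)/dt = −0.0133/A, so √h = √h₀ − (0.0133/(2A)) t.
Tank is empty when √h = 0: t_empty = 2A√h₀/0.0133.
t_empty = 2·7.09·√4.99/0.0133 = 14.180·2.2338/0.0133 = 2381.6 s.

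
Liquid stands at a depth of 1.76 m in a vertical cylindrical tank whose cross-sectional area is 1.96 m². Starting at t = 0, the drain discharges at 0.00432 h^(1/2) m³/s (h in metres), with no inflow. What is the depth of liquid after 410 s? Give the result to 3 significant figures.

Volume balance on the tank: A dh/dt = −0.00432 √h.
This is separable: 2 d(√h)/dt = −0.00432/A, so √h = √h₀ − (0.00432/(2A)) t.
√h = √1.76 − 0.00432·410/(2·1.96) = 1.3266 − 0.45184 = 0.87481.
h = 0.87481² = 0.76530 m.

0.765 m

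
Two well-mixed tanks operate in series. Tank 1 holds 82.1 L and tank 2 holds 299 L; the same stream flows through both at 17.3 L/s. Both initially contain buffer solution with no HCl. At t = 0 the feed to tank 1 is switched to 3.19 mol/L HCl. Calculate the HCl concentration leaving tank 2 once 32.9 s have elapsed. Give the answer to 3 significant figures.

Species balance on tank i: dCᵢ/dt = (Cᵢ₋₁ − Cᵢ)/τᵢ with τᵢ = Vᵢ/Q.
τ₁ = 82.1/17.3 = 4.7457 s; τ₂ = 299/17.3 = 17.283 s.
Tank 1: C₁ = C_in(1 − e^(−t/τ₁)). Tank 2 (τ₁ ≠ τ₂): C₂ = C_in[1 − (τ₁ e^(−t/τ₁) − τ₂ e^(−t/τ₂))/(τ₁ − τ₂)].
At t = 32.9: e^(−t/τ₁) = 0.00097542, e^(−t/τ₂) = 0.14903.
C₂ = 3.19·[1 − (4.7457·0.00097542 − 17.283·0.14903)/(-12.538)] = 3.19·0.79492 = 2.5358 mol/L.

2.54 mol/L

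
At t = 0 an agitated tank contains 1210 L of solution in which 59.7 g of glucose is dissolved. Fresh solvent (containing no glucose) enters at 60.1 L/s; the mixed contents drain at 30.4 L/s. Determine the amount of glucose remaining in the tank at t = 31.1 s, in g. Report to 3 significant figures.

Total volume: dV/dt = Q_in − Q_out = 29.700 L/s, so V(t) = 1210 + 29.700 t and V(31.1) = 2133.7 L.
Solute balance: dm/dt = 0 − Q_out C = −Q_out m/V(t).
Separate: dm/m = −Q_out dt/V(t) ⇒ ln(m/m₀) = −(Q_out/(Q_in−Q_out)) ln(V/V₀).
m = m₀ (V₀/V)^(Q_out/(Q_in−Q_out)) = 59.7 × (1210/2133.7)^(1.0236) = 33.406 g.

33.4 g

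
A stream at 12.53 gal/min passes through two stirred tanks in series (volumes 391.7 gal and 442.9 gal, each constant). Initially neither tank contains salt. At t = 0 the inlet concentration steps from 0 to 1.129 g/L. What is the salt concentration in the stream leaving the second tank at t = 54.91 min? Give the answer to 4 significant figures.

0.5545 g/L

Time constants: τᵢ = Vᵢ/Q for each well-mixed tank.
τ₁ = 391.7/12.53 = 31.2610 min; τ₂ = 442.9/12.53 = 35.3472 min.
Tank 1: C₁ = C_in(1 − e^(−t/τ₁)). Tank 2 (τ₁ ≠ τ₂): C₂ = C_in[1 − (τ₁ e^(−t/τ₁) − τ₂ e^(−t/τ₂))/(τ₁ − τ₂)].
At t = 54.91: e^(−t/τ₁) = 0.172648, e^(−t/τ₂) = 0.211517.
C₂ = 1.129·[1 − (31.2610·0.172648 − 35.3472·0.211517)/(-4.08619)] = 1.129·0.491114 = 0.554467 g/L.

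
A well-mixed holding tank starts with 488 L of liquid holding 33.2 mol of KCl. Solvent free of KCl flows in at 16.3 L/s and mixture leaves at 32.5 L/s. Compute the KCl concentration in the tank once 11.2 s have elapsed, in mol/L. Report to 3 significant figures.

0.0426 mol/L

Let m(t) be the amount of KCl. Volume: V(t) = V₀ + (Q_in − Q_out) t = 488 − 16.200 t; V(11.2) = 306.56 L.
Species balance (pure solvent in): dm/dt = −Q_out · m/V(t).
dm/m = −Q_out dt/(V₀ − 16.200 t); integrating gives ln(m/m₀) = −(Q_out/(Q_in−Q_out)) ln(V/V₀).
m = m₀ (V₀/V)^(Q_out/(Q_in−Q_out)) = 33.2 × (488/306.56)^(-2.0062) = 13.064 mol.
C = m/V = 13.064/306.56 = 0.042616 mol/L.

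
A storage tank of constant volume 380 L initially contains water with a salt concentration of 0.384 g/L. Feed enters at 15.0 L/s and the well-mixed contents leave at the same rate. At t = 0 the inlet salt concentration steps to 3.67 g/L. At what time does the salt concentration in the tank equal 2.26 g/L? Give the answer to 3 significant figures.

21.4 s

Species balance: V dC/dt = Q(C_in − C) ⇒ τ = V/Q = 25.333 s.
C(t) = C_in + (C₀ − C_in) e^(−t/τ). Set C = 2.26 and solve for t:
e^(−t/τ) = (C − C_in)/(C₀ − C_in) = (2.26 − 3.67)/(0.384 − 3.67) = 0.42909
t = −τ ln(…) = 25.333 × 0.84608 = 21.434 s.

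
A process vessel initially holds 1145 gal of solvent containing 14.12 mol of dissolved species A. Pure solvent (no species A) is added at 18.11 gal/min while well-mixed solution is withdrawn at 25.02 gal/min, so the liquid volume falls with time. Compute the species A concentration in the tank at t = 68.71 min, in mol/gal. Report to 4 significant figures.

Let m(t) be the amount of species A. Volume: V(t) = V₀ + (Q_in − Q_out) t = 1145 − 6.91000 t; V(68.71) = 670.214 gal.
Species balance (pure solvent in): dm/dt = −Q_out · m/V(t).
dm/m = −Q_out dt/(V₀ − 6.91000 t); integrating gives ln(m/m₀) = −(Q_out/(Q_in−Q_out)) ln(V/V₀).
m = m₀ (V₀/V)^(Q_out/(Q_in−Q_out)) = 14.12 × (1145/670.214)^(-3.62084) = 2.03075 mol.
C = m/V = 2.03075/670.214 = 0.00303000 mol/gal.

0.003030 mol/gal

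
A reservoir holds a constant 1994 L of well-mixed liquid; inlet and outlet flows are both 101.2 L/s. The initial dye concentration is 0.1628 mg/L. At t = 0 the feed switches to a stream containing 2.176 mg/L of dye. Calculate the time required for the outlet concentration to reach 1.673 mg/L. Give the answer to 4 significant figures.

Species balance: V dC/dt = Q(C_in − C) ⇒ τ = V/Q = 19.7036 s.
C(t) = C_in + (C₀ − C_in) e^(−t/τ). Set C = 1.673 and solve for t:
e^(−t/τ) = (C − C_in)/(C₀ − C_in) = (1.673 − 2.176)/(0.1628 − 2.176) = 0.249851
t = −τ ln(…) = 19.7036 × 1.38689 = 27.3267 s.

27.33 s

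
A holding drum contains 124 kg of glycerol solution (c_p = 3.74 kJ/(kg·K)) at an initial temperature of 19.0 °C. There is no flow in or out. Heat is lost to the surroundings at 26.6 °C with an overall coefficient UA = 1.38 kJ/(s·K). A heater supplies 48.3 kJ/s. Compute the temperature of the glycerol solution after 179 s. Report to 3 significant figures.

36.6 °C

Lumped-capacitance energy balance: M c_p dT/dt = UA(T_amb − T) + Q̇.
dT/dt = (T_ss − T)/τ with T_ss = T_amb + Q̇/UA = 26.6 + 48.3/1.38 = 61.600 °C, τ = M c_p/UA = 124·3.74/1.38 = 336.06 s.
Integrating: T(t) = T_ss + (T₀ − T_ss) e^(−t/τ).
T(179) = 61.600 + (-42.600)·0.58705 = 36.592 °C.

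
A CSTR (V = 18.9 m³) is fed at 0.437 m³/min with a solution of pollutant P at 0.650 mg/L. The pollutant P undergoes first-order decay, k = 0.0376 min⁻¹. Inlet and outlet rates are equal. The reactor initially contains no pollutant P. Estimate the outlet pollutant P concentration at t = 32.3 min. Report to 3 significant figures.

0.213 mg/L

V dC/dt = Q(C_in − C) − k V C.
This is linear with rate a = Q/V + k = 0.060722 min⁻¹.
C_ss = Q C_in/(Q + kV) = 0.24751 mg/L; C(t) = C_ss + (C₀ − C_ss) e^(−a t).
C(32.3) = 0.24751 + (-0.24751)·e^(−0.060722·32.3) = 0.24751 + (-0.24751)·0.14067 = 0.21269 mg/L.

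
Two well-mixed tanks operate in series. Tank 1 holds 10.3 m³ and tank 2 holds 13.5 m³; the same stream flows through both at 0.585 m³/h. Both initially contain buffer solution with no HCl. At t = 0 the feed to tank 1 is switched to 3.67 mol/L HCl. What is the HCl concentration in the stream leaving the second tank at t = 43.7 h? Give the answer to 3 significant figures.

Time constants: τᵢ = Vᵢ/Q for each well-mixed tank.
τ₁ = 10.3/0.585 = 17.607 h; τ₂ = 13.5/0.585 = 23.077 h.
Solving the cascade with C₁(0)=C₂(0)=0 gives C₂(t) = C_in[1 − (τ₁ e^(−t/τ₁) − τ₂ e^(−t/τ₂))/(τ₁ − τ₂)].
At t = 43.7: e^(−t/τ₁) = 0.083577, e^(−t/τ₂) = 0.15052.
C₂ = 3.67·[1 − (17.607·0.083577 − 23.077·0.15052)/(-5.4701)] = 3.67·0.63401 = 2.3268 mol/L.

2.33 mol/L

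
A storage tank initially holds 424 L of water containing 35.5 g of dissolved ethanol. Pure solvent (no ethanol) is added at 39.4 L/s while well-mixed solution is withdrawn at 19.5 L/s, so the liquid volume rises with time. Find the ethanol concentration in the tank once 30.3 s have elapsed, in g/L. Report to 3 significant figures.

0.0145 g/L

Total volume: dV/dt = Q_in − Q_out = 19.900 L/s, so V(t) = 424 + 19.900 t and V(30.3) = 1027.0 L.
No ethanol enters, so dm/dt = −Q_out · (m/V).
dm/m = −Q_out dt/(V₀ + 19.900 t); integrating gives ln(m/m₀) = −(Q_out/(Q_in−Q_out)) ln(V/V₀).
m = m₀ (V₀/V)^(Q_out/(Q_in−Q_out)) = 35.5 × (424/1027.0)^(0.97990) = 14.920 g.
C = m/V = 14.920/1027.0 = 0.014528 g/L.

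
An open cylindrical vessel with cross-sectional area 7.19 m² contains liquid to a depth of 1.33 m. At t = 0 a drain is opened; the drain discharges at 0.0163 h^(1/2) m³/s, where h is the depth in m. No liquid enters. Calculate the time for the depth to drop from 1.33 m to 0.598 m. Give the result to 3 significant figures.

335 s

With no inflow, A dh/dt = −0.0163 √h.
Separate and integrate: 2(√h − √h₀) = −(0.0163/A) t.
t = 2A(√h₀ − √h)/0.0163 = 2·7.19·(√1.33 − √0.598)/0.0163
  = 14.380 × (1.1533 − 0.77330) / 0.0163 = 335.20 s.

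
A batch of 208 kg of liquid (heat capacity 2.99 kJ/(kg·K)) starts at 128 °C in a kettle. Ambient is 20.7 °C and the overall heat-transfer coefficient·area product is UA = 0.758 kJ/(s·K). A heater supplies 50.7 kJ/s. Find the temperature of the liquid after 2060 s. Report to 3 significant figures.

90.9 °C

Lumped-capacitance energy balance: M c_p dT/dt = UA(T_amb − T) + Q̇.
dT/dt = (T_ss − T)/τ with T_ss = T_amb + Q̇/UA = 20.7 + 50.7/0.758 = 87.587 °C, τ = M c_p/UA = 208·2.99/0.758 = 820.47 s.
This is linear first-order; T(t) = T_ss + (T₀ − T_ss) e^(−t/τ).
T(2060) = 87.587 + (40.413)·0.081208 = 90.868 °C.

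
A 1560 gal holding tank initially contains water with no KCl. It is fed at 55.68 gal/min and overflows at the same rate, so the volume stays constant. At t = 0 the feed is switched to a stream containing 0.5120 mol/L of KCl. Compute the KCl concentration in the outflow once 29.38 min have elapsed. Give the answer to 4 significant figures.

0.3326 mol/L

Mass balance on the solute (V constant): V dC/dt = Q(C_in − C).
Rewrite as dC/dt + C/τ = C_in/τ, τ = V/Q = 28.0172 min.
Integrating: C(t) = C_in + (C₀ − C_in) e^(−t/τ).
C(29.38) = 0.5120 + (0 − 0.5120)·e^(−29.38/28.0172) = 0.5120 + (-0.512000)·0.350414 = 0.332588 mol/L.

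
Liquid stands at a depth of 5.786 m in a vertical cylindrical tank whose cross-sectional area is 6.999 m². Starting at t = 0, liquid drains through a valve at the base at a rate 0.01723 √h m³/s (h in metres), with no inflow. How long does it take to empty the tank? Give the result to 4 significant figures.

1954 s

A dh/dt = −Q_out = −0.01723 √h.
∫ h^(−1/2) dh = −(0.01723/A) ∫ dt, giving 2√h = 2√h₀ − (0.01723/A) t.
Tank is empty when √h = 0: t_empty = 2A√h₀/0.01723.
t_empty = 2·6.999·√5.786/0.01723 = 13.9980·2.40541/0.01723 = 1954.20 s.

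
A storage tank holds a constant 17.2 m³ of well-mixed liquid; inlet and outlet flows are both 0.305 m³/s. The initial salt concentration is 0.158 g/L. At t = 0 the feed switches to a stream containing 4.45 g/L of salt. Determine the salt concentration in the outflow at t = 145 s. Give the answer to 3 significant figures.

Unsteady species balance (constant V, well mixed): V dC/dt = Q(C_in − C).
Rewrite as dC/dt + C/τ = C_in/τ, τ = V/Q = 56.393 s.
C approaches C_in exponentially: C(t) = C_in + (C₀ − C_in) e^(−t/τ).
C(145) = 4.45 + (0.158 − 4.45)·e^(−145/56.393) = 4.45 + (-4.2920)·0.076442 = 4.1219 g/L.

4.12 g/L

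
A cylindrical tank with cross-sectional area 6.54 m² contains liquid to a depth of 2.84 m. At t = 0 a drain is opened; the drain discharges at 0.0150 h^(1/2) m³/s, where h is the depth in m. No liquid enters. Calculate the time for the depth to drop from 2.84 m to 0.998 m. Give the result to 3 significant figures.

A dh/dt = −Q_out = −0.0150 √h.
This is separable: 2 d(√h)/dt = −0.0150/A, so √h = √h₀ − (0.0150/(2A)) t.
t = 2A(√h₀ − √h)/0.0150 = 2·6.54·(√2.84 − √0.998)/0.0150
  = 13.080 × (1.6852 − 0.99900) / 0.0150 = 598.39 s.

598 s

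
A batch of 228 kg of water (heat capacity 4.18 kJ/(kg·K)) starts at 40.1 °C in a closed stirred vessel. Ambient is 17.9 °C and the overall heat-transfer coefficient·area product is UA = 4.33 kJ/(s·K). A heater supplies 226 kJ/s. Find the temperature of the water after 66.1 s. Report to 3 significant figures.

47.9 °C

First-law balance (no shaft work): M c_p dT/dt = −UA(T − T_amb) + Q̇.
dT/dt = (T_ss − T)/τ with T_ss = T_amb + Q̇/UA = 17.9 + 226/4.33 = 70.094 °C, τ = M c_p/UA = 228·4.18/4.33 = 220.10 s.
Integrating: T(t) = T_ss + (T₀ − T_ss) e^(−t/τ).
T(66.1) = 70.094 + (-29.994)·0.74058 = 47.881 °C.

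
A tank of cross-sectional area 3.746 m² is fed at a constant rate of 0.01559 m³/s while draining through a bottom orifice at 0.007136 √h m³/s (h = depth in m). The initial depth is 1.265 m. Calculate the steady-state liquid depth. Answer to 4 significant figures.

A dh/dt = Q_in − 0.007136 √h. Steady state requires inflow = outflow:
Q_in = 0.007136 √h_ss ⇒ √h_ss = 0.01559/0.007136 = 2.18470.
h_ss = 2.18470² = 4.77290 m. (Since h₀ = 1.265 m < h_ss, the level will rise toward this value.)

4.773 m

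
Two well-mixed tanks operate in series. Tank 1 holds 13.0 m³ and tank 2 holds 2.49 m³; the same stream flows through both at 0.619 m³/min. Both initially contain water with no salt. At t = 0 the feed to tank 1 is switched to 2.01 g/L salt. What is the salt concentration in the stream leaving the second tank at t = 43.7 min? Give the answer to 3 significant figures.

Each tank obeys Vᵢ dCᵢ/dt = Q(Cᵢ₋₁ − Cᵢ), so τᵢ = Vᵢ/Q.
τ₁ = 13.0/0.619 = 21.002 min; τ₂ = 2.49/0.619 = 4.0226 min.
Solving the cascade with C₁(0)=C₂(0)=0 gives C₂(t) = C_in[1 − (τ₁ e^(−t/τ₁) − τ₂ e^(−t/τ₂))/(τ₁ − τ₂)].
At t = 43.7: e^(−t/τ₁) = 0.12483, e^(−t/τ₂) = 1.9143e-05.
C₂ = 2.01·[1 − (21.002·0.12483 − 4.0226·1.9143e-05)/(16.979)] = 2.01·0.84560 = 1.6997 g/L.

1.70 g/L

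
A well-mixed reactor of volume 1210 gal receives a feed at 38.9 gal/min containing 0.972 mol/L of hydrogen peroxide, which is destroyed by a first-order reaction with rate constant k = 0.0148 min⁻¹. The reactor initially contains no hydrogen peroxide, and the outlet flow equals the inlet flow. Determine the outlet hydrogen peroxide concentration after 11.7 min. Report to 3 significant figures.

V dC/dt = Q(C_in − C) − k V C.
dC/dt = (Q/V) C_in − (Q/V + k) C; effective rate a = Q/V + k = 0.032149 + 0.0148 = 0.046949 min⁻¹.
C_ss = Q C_in/(Q + kV) = 0.66559 mol/L; C(t) = C_ss + (C₀ − C_ss) e^(−a t).
C(11.7) = 0.66559 + (-0.66559)·e^(−0.046949·11.7) = 0.66559 + (-0.66559)·0.57735 = 0.28131 mol/L.

0.281 mol/L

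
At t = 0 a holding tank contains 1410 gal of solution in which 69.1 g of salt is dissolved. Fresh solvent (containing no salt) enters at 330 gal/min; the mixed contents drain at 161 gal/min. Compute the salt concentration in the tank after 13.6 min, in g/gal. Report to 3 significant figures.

Total volume: dV/dt = Q_in − Q_out = 169.00 gal/min, so V(t) = 1410 + 169.00 t and V(13.6) = 3708.4 gal.
Species balance (pure solvent in): dm/dt = −Q_out · m/V(t).
dm/m = −Q_out dt/(V₀ + 169.00 t); integrating gives ln(m/m₀) = −(Q_out/(Q_in−Q_out)) ln(V/V₀).
m = m₀ (V₀/V)^(Q_out/(Q_in−Q_out)) = 69.1 × (1410/3708.4)^(0.95266) = 27.504 g.
C = m/V = 27.504/3708.4 = 0.0074166 g/gal.

0.00742 g/gal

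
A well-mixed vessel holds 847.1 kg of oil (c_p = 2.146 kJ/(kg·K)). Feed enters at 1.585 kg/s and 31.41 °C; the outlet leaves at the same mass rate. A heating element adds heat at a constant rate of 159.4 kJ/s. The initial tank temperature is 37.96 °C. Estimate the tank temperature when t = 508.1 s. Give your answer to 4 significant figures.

62.69 °C

Energy balance: M c_p dT/dt = ṁ c_p (T_in − T) + 159.4.
Rearrange: dT/dt = (T_ss − T)/τ with τ = M/ṁ = 534.448 s and T_ss = T_in + Q̇/(ṁ c_p) = 78.2729 °C.
Integrating: T(t) = T_ss + (T₀ − T_ss) e^(−t/τ).
T(508.1) = 78.2729 + (-40.3129)·e^(−508.1/534.448) = 78.2729 + (-40.3129)·0.386470 = 62.6932 °C.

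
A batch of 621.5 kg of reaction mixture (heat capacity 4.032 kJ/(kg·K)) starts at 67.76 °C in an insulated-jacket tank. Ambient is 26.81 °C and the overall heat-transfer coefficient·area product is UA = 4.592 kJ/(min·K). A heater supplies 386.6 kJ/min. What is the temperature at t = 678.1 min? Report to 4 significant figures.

98.52 °C

First-law balance (no shaft work): M c_p dT/dt = −UA(T − T_amb) + Q̇.
dT/dt = (T_ss − T)/τ with T_ss = T_amb + Q̇/UA = 26.81 + 386.6/4.592 = 111.000 °C, τ = M c_p/UA = 621.5·4.032/4.592 = 545.707 min.
Integrating: T(t) = T_ss + (T₀ − T_ss) e^(−t/τ).
T(678.1) = 111.000 + (-43.2399)·0.288631 = 98.5195 °C.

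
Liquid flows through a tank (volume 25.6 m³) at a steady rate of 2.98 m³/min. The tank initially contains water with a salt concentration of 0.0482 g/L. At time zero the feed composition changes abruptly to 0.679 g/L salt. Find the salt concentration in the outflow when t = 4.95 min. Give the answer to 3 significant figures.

Accumulation = in − out for the solute gives V dC/dt = Q(C_in − C).
Rewrite as dC/dt + C/τ = C_in/τ, τ = V/Q = 8.5906 min.
This is linear first-order; C(t) = C_in + (C₀ − C_in) e^(−t/τ).
C(4.95) = 0.679 + (0.0482 − 0.679)·e^(−4.95/8.5906) = 0.679 + (-0.63080)·0.56202 = 0.32448 g/L.

0.324 g/L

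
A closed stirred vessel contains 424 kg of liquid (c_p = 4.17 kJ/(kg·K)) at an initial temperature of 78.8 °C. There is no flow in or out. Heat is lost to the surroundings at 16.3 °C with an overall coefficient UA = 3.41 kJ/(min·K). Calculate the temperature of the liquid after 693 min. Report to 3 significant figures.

32.7 °C

Lumped-capacitance energy balance: M c_p dT/dt = UA(T_amb − T).
dT/dt = (T_ss − T)/τ with T_ss = T_amb = 16.300 °C, τ = M c_p/UA = 424·4.17/3.41 = 518.50 min.
Integrating: T(t) = T_ss + (T₀ − T_ss) e^(−t/τ).
T(693) = 16.300 + (62.500)·0.26275 = 32.722 °C.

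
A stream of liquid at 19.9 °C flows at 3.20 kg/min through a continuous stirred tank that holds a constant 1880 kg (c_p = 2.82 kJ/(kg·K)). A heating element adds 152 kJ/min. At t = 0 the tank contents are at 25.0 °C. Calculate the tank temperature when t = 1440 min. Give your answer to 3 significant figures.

35.7 °C

Heat balance on the well-mixed liquid: M c_p dT/dt = ṁ c_p (T_in − T) + 152.
τ = M/ṁ = 587.50 min; T_ss = T_in + Q̇/(ṁ c_p) = 19.9 + 152/(3.20·2.82) = 36.744 °C.
T approaches T_ss exponentially: T(t) = T_ss + (T₀ − T_ss) e^(−t/τ).
T(1440) = 36.744 + (-11.744)·e^(−1440/587.50) = 36.744 + (-11.744)·0.086202 = 35.732 °C.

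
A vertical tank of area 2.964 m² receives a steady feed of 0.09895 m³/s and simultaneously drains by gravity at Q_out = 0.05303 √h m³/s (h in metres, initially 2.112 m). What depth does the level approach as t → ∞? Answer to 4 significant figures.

Unsteady balance on liquid volume: A dh/dt = Q_in − 0.05303 √h. At steady state dh/dt = 0:
Q_in = 0.05303 √h_ss ⇒ √h_ss = 0.09895/0.05303 = 1.86592.
h_ss = 1.86592² = 3.48168 m. (Since h₀ = 2.112 m < h_ss, the level will rise toward this value.)

3.482 m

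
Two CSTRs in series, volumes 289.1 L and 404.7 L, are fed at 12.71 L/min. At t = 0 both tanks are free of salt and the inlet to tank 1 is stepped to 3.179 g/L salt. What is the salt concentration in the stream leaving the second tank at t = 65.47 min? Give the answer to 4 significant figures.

2.202 g/L

Species balance on tank i: dCᵢ/dt = (Cᵢ₋₁ − Cᵢ)/τᵢ with τᵢ = Vᵢ/Q.
τ₁ = 289.1/12.71 = 22.7459 min; τ₂ = 404.7/12.71 = 31.8411 min.
Tank 1: C₁ = C_in(1 − e^(−t/τ₁)). Tank 2 (τ₁ ≠ τ₂): C₂ = C_in[1 − (τ₁ e^(−t/τ₁) − τ₂ e^(−t/τ₂))/(τ₁ − τ₂)].
At t = 65.47: e^(−t/τ₁) = 0.0562289, e^(−t/τ₂) = 0.127946.
C₂ = 3.179·[1 − (22.7459·0.0562289 − 31.8411·0.127946)/(-9.09520)] = 3.179·0.692700 = 2.20209 g/L.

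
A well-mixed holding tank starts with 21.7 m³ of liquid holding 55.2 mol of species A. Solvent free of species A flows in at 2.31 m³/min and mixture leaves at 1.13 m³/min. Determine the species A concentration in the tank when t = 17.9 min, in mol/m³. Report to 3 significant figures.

0.672 mol/m³

Let m(t) be the amount of species A. Volume: V(t) = V₀ + (Q_in − Q_out) t = 21.7 + 1.1800 t; V(17.9) = 42.822 m³.
Species balance (pure solvent in): dm/dt = −Q_out · m/V(t).
dm/m = −Q_out dt/(V₀ + 1.1800 t); integrating gives ln(m/m₀) = −(Q_out/(Q_in−Q_out)) ln(V/V₀).
m = m₀ (V₀/V)^(Q_out/(Q_in−Q_out)) = 55.2 × (21.7/42.822)^(0.95763) = 28.790 mol.
C = m/V = 28.790/42.822 = 0.67232 mol/m³.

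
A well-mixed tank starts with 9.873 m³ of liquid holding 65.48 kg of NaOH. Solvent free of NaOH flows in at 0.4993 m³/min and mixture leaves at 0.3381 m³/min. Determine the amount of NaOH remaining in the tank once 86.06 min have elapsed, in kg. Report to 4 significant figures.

Total volume: dV/dt = Q_in − Q_out = 0.161200 m³/min, so V(t) = 9.873 + 0.161200 t and V(86.06) = 23.7459 m³.
No NaOH enters, so dm/dt = −Q_out · (m/V).
Separate: dm/m = −Q_out dt/V(t) ⇒ ln(m/m₀) = −(Q_out/(Q_in−Q_out)) ln(V/V₀).
m = m₀ (V₀/V)^(Q_out/(Q_in−Q_out)) = 65.48 × (9.873/23.7459)^(2.09739) = 10.3923 kg.

10.39 kg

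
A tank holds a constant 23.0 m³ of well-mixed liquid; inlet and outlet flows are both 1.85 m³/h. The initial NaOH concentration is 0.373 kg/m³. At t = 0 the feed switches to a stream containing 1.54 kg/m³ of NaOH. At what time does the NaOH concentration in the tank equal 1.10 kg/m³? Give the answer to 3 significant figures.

Mass balance on the solute (V constant): V dC/dt = Q(C_in − C), so τ = V/Q = 12.432 h.
C(t) = C_in + (C₀ − C_in) e^(−t/τ). Set C = 1.10 and solve for t:
e^(−t/τ) = (C − C_in)/(C₀ − C_in) = (1.10 − 1.54)/(0.373 − 1.54) = 0.37704
t = −τ ln(…) = 12.432 × 0.97542 = 12.127 h.

12.1 h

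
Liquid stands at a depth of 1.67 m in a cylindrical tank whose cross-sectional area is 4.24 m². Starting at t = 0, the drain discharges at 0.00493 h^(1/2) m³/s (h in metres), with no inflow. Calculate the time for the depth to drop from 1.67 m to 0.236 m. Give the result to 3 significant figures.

1390 s

Unsteady balance on liquid volume: A dh/dt = −0.00493 √h.
Separate and integrate: 2(√h − √h₀) = −(0.00493/A) t.
t = 2A(√h₀ − √h)/0.00493 = 2·4.24·(√1.67 − √0.236)/0.00493
  = 8.4800 × (1.2923 − 0.48580) / 0.00493 = 1387.2 s.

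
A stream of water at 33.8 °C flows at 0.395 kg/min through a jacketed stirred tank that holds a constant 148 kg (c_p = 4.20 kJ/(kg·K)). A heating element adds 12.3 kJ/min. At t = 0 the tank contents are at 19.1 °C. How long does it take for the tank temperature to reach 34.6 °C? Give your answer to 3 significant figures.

452 min

M c_p dT/dt = ṁ c_p (T_in − T) + Q̇.
τ = M/ṁ = 374.68 min; T_ss = T_in + Q̇/(ṁ c_p) = 41.214 °C.
T(t) = T_ss + (T₀ − T_ss) e^(−t/τ). Set T = 34.6:
e^(−t/τ) = (34.6 − 41.214)/(19.1 − 41.214) = 0.29909
t = −374.68 · ln(0.29909) = 452.25 min.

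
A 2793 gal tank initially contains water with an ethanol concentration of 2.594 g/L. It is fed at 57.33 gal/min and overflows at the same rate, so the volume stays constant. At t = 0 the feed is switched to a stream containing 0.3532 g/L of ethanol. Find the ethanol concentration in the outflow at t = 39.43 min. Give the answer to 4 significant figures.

Mass balance on the solute (V constant): V dC/dt = Q(C_in − C).
Time constant τ = V/Q = 2793/57.33 = 48.7179 min.
Integrating: C(t) = C_in + (C₀ − C_in) e^(−t/τ).
C(39.43) = 0.3532 + (2.594 − 0.3532)·e^(−39.43/48.7179) = 0.3532 + (2.24080)·0.445146 = 1.35068 g/L.

1.351 g/L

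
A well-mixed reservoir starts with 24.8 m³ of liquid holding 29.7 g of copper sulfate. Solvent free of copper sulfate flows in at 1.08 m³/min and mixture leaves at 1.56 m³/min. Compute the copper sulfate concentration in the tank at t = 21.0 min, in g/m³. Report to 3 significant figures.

Total volume: dV/dt = Q_in − Q_out = -0.48000 m³/min, so V(t) = 24.8 − 0.48000 t and V(21.0) = 14.720 m³.
Solute balance: dm/dt = 0 − Q_out C = −Q_out m/V(t).
Separate: dm/m = −Q_out dt/V(t) ⇒ ln(m/m₀) = −(Q_out/(Q_in−Q_out)) ln(V/V₀).
m = m₀ (V₀/V)^(Q_out/(Q_in−Q_out)) = 29.7 × (24.8/14.720)^(-3.2500) = 5.4512 g.
C = m/V = 5.4512/14.720 = 0.37032 g/m³.

0.370 g/m³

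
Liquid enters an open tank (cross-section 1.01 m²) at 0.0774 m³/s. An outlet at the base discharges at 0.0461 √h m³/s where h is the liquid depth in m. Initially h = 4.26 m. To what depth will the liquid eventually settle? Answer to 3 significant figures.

2.82 m

Accumulation of liquid (constant cross-section A): A dh/dt = Q_in − 0.0461 √h. At steady state dh/dt = 0:
Q_in = 0.0461 √h_ss ⇒ √h_ss = 0.0774/0.0461 = 1.6790.
h_ss = 1.6790² = 2.8189 m. (Since h₀ = 4.26 m > h_ss, the level will fall toward this value.)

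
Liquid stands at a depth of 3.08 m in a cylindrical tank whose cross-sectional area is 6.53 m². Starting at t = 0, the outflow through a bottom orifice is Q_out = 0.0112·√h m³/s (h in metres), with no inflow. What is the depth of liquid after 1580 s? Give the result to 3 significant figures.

Mass balance (ρ constant): A dh/dt = −0.0112 √h.
This is separable: 2 d(√h)/dt = −0.0112/A, so √h = √h₀ − (0.0112/(2A)) t.
√h = √3.08 − 0.0112·1580/(2·6.53) = 1.7550 − 1.3550 = 0.40002.
h = 0.40002² = 0.16001 m.

0.160 m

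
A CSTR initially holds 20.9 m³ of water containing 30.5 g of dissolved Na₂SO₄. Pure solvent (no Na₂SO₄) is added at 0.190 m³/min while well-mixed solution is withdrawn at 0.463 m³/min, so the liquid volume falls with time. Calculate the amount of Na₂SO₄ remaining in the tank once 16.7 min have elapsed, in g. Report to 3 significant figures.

Total volume: dV/dt = Q_in − Q_out = -0.27300 m³/min, so V(t) = 20.9 − 0.27300 t and V(16.7) = 16.341 m³.
Solute balance: dm/dt = 0 − Q_out C = −Q_out m/V(t).
dm/m = −Q_out dt/(V₀ − 0.27300 t); integrating gives ln(m/m₀) = −(Q_out/(Q_in−Q_out)) ln(V/V₀).
m = m₀ (V₀/V)^(Q_out/(Q_in−Q_out)) = 30.5 × (20.9/16.341)^(-1.6960) = 20.093 g.

20.1 g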